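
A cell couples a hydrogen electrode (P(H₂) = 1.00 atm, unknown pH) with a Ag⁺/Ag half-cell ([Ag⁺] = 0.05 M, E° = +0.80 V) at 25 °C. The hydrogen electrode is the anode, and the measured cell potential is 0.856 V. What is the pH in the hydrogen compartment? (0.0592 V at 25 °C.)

E°_cell = 0.80 V and n = 2.
log Q = n(E° − E)/0.0592 = 2×(0.80 − 0.856)/0.0592 = -1.892.
With Q = [H⁺]^2 / ([Ag⁺]^2·P(H₂)), solving for [H⁺] gives log[H⁺] = -2.247, so pH = 2.25.

pH = 2.25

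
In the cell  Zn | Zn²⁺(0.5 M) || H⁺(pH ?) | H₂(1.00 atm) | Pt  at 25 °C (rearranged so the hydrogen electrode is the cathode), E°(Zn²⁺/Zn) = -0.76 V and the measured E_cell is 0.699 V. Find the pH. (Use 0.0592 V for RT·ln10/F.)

pH = 1.18

E°_cell = 0.76 V and n = 2.
log Q = n(E° − E)/0.0592 = 2×(0.76 − 0.699)/0.0592 = 2.061.
With Q = [Zn²⁺]·P(H₂) / [H⁺]^2, solving for [H⁺] gives log[H⁺] = -1.181, so pH = 1.18.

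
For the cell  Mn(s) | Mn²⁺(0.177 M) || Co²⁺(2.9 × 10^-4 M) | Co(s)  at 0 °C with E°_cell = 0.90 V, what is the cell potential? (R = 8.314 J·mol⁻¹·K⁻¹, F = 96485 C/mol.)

0.825 V

Balancing electrons gives n = 2; the reaction quotient is Q = [Mn²⁺]/[Co²⁺] = 610.
E = E° − (RT/nF) ln Q = 0.90 − (8.314×273)/(2×96485) × (6.414) = 0.900 − 0.075 = 0.825 V.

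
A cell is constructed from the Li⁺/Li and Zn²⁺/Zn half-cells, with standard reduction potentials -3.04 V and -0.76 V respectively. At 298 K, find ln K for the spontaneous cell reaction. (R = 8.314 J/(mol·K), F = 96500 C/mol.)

E°_cell = -0.76 − (-3.04) = 2.28 V, with n = 2 electrons transferred.
At equilibrium E = 0, so the Nernst equation gives ln K = nFE°/RT = (2)(96500)(2.28)/((8.314)(298)) = 177.61.

ln K = 177.6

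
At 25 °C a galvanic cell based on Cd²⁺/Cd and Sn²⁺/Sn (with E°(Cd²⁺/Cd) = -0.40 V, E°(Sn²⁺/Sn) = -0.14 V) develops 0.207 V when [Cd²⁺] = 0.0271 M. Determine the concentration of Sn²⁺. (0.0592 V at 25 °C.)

4.4 × 10^-4 M

From the Nernst equation, log Q = n(E° − E)/0.0592 = 2(0.26 − 0.207)/0.0592 = 1.791, so Q = 61.7.
With Q = [Cd²⁺]/[Sn²⁺] and the known concentrations, [Sn²⁺] in the denominator gives [Sn²⁺] = 4.4 × 10^-4 M.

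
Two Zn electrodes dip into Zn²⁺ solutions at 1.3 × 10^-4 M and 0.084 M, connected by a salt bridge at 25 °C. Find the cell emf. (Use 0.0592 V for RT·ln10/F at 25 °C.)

0.083 V

Both half-cells are Zn²⁺/Zn, so E°_cell = 0. The concentrated side is the cathode; the cell reaction moves Zn²⁺ from high to low concentration with n = 2.
Q = [Zn²⁺]_dilute/[Zn²⁺]_conc = 1.3 × 10^-4/0.084 = 0.00155.
E = 0 − (0.0592/2) log Q = −(0.0592/2)(-2.810) = 0.0832 V.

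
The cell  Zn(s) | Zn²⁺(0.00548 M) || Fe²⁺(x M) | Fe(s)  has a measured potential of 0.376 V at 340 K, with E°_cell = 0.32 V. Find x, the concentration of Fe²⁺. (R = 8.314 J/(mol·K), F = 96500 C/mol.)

0.25 M

From the Nernst equation, ln Q = nF(E° − E)/RT = 2×96500×(0.32 − 0.376)/(8.314×340) = -3.823, so Q = 0.0219.
With Q = [Zn²⁺]/[Fe²⁺] and the known concentrations, [Fe²⁺] in the denominator gives [Fe²⁺] = 0.25 M.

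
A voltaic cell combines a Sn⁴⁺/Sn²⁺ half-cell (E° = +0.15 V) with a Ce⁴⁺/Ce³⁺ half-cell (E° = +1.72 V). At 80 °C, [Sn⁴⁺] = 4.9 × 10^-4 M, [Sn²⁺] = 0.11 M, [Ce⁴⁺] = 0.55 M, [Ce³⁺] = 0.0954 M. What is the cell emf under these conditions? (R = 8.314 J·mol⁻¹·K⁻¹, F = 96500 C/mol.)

1.71 V

The Ce⁴⁺/Ce³⁺ couple has the higher reduction potential and acts as the cathode, so E°_cell = +1.72 − (+0.15) = 1.57 V.
Balancing electrons gives n = 2; the reaction quotient is Q = [Sn⁴⁺]·[Ce³⁺]^2/([Sn²⁺]·[Ce⁴⁺]^2) = 1.34 × 10^-4.
E = E° − (RT/nF) ln Q = 1.57 − (8.314×353)/(2×96500) × (-8.918) = 1.570 + 0.136 = 1.706 V.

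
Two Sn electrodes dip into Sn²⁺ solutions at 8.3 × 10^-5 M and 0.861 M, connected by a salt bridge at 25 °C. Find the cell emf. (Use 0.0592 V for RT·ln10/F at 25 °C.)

Both half-cells are Sn²⁺/Sn, so E°_cell = 0. The concentrated side is the cathode; the cell reaction moves Sn²⁺ from high to low concentration with n = 2.
Q = [Sn²⁺]_dilute/[Sn²⁺]_conc = 8.3 × 10^-5/0.861 = 9.64 × 10^-5.
E = 0 − (0.0592/2) log Q = −(0.0592/2)(-4.016) = 0.1189 V.

0.12 V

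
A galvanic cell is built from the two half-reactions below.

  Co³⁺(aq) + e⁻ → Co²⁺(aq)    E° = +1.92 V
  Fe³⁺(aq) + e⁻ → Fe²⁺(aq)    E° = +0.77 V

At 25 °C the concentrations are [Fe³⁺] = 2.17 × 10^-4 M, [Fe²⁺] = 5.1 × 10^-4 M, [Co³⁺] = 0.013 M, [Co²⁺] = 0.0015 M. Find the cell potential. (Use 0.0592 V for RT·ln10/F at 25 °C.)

The Co³⁺/Co²⁺ couple has the higher reduction potential and acts as the cathode, so E°_cell = +1.92 − (+0.77) = 1.15 V.
Balancing electrons gives n = 1; the reaction quotient is Q = [Fe³⁺]·[Co²⁺]/([Fe²⁺]·[Co³⁺]) = 0.0491.
At 25 °C, E = E° − (0.0592/n) log Q = 1.15 − (0.0592/1)(-1.309) = 1.150 + 0.077 = 1.227 V.

1.23 V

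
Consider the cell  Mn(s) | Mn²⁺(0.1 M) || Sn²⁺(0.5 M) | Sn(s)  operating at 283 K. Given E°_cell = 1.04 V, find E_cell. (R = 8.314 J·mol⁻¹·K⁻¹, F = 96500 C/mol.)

Balancing electrons gives n = 2; the reaction quotient is Q = [Mn²⁺]/[Sn²⁺] = 0.200.
E = E° − (RT/nF) ln Q = 1.04 − (8.314×283)/(2×96500) × (-1.609) = 1.040 + 0.020 = 1.060 V.

1.06 V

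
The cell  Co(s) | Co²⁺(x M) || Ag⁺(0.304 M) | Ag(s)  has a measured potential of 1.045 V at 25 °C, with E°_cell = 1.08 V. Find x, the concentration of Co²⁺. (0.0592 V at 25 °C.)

From the Nernst equation, log Q = n(E° − E)/0.0592 = 2(1.08 − 1.045)/0.0592 = 1.182, so Q = 15.2.
With Q = [Co²⁺]/[Ag⁺]^2 and the known concentrations, [Co²⁺] in the numerator gives [Co²⁺] = 1.4 M.

1.4 M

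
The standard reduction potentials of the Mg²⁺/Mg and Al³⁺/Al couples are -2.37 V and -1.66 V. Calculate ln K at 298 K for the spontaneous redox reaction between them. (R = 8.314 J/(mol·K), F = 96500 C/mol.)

E°_cell = -1.66 − (-2.37) = 0.71 V, with n = 6 electrons transferred.
At equilibrium E = 0, so the Nernst equation gives ln K = nFE°/RT = (6)(96500)(0.71)/((8.314)(298)) = 165.92.

ln K = 165.9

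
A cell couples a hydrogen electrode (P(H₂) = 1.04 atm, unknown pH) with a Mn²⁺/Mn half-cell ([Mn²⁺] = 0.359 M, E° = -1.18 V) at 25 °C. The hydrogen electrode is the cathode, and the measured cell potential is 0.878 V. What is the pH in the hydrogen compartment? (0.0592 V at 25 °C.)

pH = 5.32

E°_cell = 1.18 V and n = 2.
log Q = n(E° − E)/0.0592 = 2×(1.18 − 0.878)/0.0592 = 10.203.
With Q = [Mn²⁺]·P(H₂) / [H⁺]^2, solving for [H⁺] gives log[H⁺] = -5.315, so pH = 5.32.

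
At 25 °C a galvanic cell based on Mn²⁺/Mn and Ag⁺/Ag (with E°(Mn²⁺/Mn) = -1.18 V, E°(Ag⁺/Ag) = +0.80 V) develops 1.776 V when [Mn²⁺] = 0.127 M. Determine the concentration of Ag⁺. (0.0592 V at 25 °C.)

1.3 × 10^-4 M

From the Nernst equation, log Q = n(E° − E)/0.0592 = 2(1.98 − 1.776)/0.0592 = 6.892, so Q = 7.8 × 10^6.
With Q = [Mn²⁺]/[Ag⁺]^2 and the known concentrations, [Ag⁺]^2 in the denominator gives [Ag⁺] = 1.3 × 10^-4 M.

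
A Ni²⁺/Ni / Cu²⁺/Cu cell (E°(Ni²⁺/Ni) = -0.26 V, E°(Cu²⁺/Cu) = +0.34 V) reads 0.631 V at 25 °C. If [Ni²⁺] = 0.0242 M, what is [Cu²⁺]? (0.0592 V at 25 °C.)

0.27 M

From the Nernst equation, log Q = n(E° − E)/0.0592 = 2(0.60 − 0.631)/0.0592 = -1.047, so Q = 0.0897.
With Q = [Ni²⁺]/[Cu²⁺] and the known concentrations, [Cu²⁺] in the denominator gives [Cu²⁺] = 0.27 M.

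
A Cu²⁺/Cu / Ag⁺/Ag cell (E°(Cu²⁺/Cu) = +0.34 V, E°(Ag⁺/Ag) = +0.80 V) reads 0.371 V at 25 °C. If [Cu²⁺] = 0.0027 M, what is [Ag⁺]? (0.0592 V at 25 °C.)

From the Nernst equation, log Q = n(E° − E)/0.0592 = 2(0.46 − 0.371)/0.0592 = 3.007, so Q = 1020.
With Q = [Cu²⁺]/[Ag⁺]^2 and the known concentrations, [Ag⁺]^2 in the denominator gives [Ag⁺] = 0.0016 M.

0.0016 M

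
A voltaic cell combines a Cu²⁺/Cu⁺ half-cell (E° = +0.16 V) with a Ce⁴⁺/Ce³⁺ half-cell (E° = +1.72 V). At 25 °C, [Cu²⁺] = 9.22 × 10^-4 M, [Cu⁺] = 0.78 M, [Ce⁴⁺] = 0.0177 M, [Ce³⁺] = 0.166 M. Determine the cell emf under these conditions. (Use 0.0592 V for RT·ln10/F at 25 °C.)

The Ce⁴⁺/Ce³⁺ couple has the higher reduction potential and acts as the cathode, so E°_cell = +1.72 − (+0.16) = 1.56 V.
Balancing electrons gives n = 1; the reaction quotient is Q = [Cu²⁺]·[Ce³⁺]/([Cu⁺]·[Ce⁴⁺]) = 0.0111.
At 25 °C, E = E° − (0.0592/n) log Q = 1.56 − (0.0592/1)(-1.955) = 1.560 + 0.116 = 1.676 V.

1.68 V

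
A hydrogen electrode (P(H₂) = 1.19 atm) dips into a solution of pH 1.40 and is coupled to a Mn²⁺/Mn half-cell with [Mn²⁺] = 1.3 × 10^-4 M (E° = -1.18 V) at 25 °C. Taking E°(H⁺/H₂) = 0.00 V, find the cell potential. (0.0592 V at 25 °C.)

The hydrogen couple is the cathode, so E°_cell = 1.18 V; n = 2.
[H⁺] = 10^(−1.40) = 0.040 M, and Q = [Mn²⁺]·P(H₂) / [H⁺]^2 = 0.0976.
E = E° − (0.0592/2) log Q = 1.18 − (0.0592/2)(-1.011) = 1.210 V.

1.21 V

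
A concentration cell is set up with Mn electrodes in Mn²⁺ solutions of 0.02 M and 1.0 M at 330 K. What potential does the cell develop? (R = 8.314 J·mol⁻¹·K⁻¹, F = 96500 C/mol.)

0.056 V

Both half-cells are Mn²⁺/Mn, so E°_cell = 0. The concentrated side is the cathode; the cell reaction moves Mn²⁺ from high to low concentration with n = 2.
Q = [Mn²⁺]_dilute/[Mn²⁺]_conc = 0.02/1.0 = 0.0200.
E = 0 − (RT/nF) ln Q = −((8.314×330)/(2×96500))(-3.912) = 0.0556 V.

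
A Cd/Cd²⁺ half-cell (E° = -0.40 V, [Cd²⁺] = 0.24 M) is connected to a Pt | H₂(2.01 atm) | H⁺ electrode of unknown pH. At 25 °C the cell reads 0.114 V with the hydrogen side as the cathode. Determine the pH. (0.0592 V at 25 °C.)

E°_cell = 0.40 V and n = 2.
log Q = n(E° − E)/0.0592 = 2×(0.40 − 0.114)/0.0592 = 9.662.
With Q = [Cd²⁺]·P(H₂) / [H⁺]^2, solving for [H⁺] gives log[H⁺] = -4.989, so pH = 4.99.

pH = 4.99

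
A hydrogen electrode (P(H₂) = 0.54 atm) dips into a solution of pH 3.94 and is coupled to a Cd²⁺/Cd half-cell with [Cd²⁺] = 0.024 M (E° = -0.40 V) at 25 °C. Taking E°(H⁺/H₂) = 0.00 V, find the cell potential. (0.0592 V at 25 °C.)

0.22 V

The hydrogen couple is the cathode, so E°_cell = 0.40 V; n = 2.
[H⁺] = 10^(−3.94) = 1.1 × 10^-4 M, and Q = [Cd²⁺]·P(H₂) / [H⁺]^2 = 9.83 × 10^5.
E = E° − (0.0592/2) log Q = 0.40 − (0.0592/2)(5.993) = 0.223 V.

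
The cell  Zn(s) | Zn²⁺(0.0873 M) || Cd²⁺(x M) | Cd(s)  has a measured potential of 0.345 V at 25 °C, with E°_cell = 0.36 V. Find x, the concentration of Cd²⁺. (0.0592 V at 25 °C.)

From the Nernst equation, log Q = n(E° − E)/0.0592 = 2(0.36 − 0.345)/0.0592 = 0.507, so Q = 3.21.
With Q = [Zn²⁺]/[Cd²⁺] and the known concentrations, [Cd²⁺] in the denominator gives [Cd²⁺] = 0.027 M.

0.027 M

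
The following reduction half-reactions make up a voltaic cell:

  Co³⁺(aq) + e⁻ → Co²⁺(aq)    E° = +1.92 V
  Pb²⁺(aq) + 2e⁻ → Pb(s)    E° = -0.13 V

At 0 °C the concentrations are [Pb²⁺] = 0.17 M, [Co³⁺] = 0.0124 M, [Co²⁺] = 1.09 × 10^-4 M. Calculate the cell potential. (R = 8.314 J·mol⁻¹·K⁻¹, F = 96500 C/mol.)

The Co³⁺/Co²⁺ couple has the higher reduction potential and acts as the cathode, so E°_cell = +1.92 − (-0.13) = 2.05 V.
Balancing electrons gives n = 2; the reaction quotient is Q = [Pb²⁺]·[Co²⁺]^2/[Co³⁺]^2 = 1.31 × 10^-5.
E = E° − (RT/nF) ln Q = 2.05 − (8.314×273)/(2×96500) × (-11.240) = 2.050 + 0.132 = 2.182 V.

2.18 V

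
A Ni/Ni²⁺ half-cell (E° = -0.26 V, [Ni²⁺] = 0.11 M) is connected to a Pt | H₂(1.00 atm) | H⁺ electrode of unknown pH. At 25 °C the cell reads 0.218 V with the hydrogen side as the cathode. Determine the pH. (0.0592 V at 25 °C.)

pH = 1.19

E°_cell = 0.26 V and n = 2.
log Q = n(E° − E)/0.0592 = 2×(0.26 − 0.218)/0.0592 = 1.419.
With Q = [Ni²⁺]·P(H₂) / [H⁺]^2, solving for [H⁺] gives log[H⁺] = -1.189, so pH = 1.19.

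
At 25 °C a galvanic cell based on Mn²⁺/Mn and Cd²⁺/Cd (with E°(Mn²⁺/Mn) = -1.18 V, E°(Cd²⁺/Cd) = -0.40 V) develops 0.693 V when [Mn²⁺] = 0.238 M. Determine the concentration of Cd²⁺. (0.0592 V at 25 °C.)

From the Nernst equation, log Q = n(E° − E)/0.0592 = 2(0.78 − 0.693)/0.0592 = 2.939, so Q = 869.
With Q = [Mn²⁺]/[Cd²⁺] and the known concentrations, [Cd²⁺] in the denominator gives [Cd²⁺] = 2.7 × 10^-4 M.

2.7 × 10^-4 M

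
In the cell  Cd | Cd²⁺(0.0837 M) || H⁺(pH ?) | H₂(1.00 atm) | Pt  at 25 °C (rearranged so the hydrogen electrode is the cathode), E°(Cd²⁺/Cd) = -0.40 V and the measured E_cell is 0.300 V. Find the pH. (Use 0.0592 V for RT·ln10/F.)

pH = 2.23

E°_cell = 0.40 V and n = 2.
log Q = n(E° − E)/0.0592 = 2×(0.40 − 0.300)/0.0592 = 3.378.
With Q = [Cd²⁺]·P(H₂) / [H⁺]^2, solving for [H⁺] gives log[H⁺] = -2.228, so pH = 2.23.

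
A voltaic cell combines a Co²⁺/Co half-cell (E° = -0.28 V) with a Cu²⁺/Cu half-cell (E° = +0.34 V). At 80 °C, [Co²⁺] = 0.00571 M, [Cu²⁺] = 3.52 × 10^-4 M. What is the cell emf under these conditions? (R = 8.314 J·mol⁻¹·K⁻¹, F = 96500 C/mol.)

The Cu²⁺/Cu couple has the higher reduction potential and acts as the cathode, so E°_cell = +0.34 − (-0.28) = 0.62 V.
Balancing electrons gives n = 2; the reaction quotient is Q = [Co²⁺]/[Cu²⁺] = 16.2.
E = E° − (RT/nF) ln Q = 0.62 − (8.314×353)/(2×96500) × (2.786) = 0.620 − 0.042 = 0.578 V.

0.578 V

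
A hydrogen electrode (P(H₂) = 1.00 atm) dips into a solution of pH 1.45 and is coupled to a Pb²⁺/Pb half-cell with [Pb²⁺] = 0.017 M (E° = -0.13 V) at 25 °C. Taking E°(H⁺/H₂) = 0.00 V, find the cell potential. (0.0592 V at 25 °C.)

The hydrogen couple is the cathode, so E°_cell = 0.13 V; n = 2.
[H⁺] = 10^(−1.45) = 0.035 M, and Q = [Pb²⁺]·P(H₂) / [H⁺]^2 = 13.5.
E = E° − (0.0592/2) log Q = 0.13 − (0.0592/2)(1.130) = 0.097 V.

0.097 V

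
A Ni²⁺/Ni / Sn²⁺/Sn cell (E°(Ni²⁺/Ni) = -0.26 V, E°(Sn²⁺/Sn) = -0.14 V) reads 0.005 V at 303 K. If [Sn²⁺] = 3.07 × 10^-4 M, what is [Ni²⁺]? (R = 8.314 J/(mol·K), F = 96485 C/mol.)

From the Nernst equation, ln Q = nF(E° − E)/RT = 2×96485×(0.12 − 0.005)/(8.314×303) = 8.809, so Q = 6700.
With Q = [Ni²⁺]/[Sn²⁺] and the known concentrations, [Ni²⁺] in the numerator gives [Ni²⁺] = 2.1 M.

2.1 M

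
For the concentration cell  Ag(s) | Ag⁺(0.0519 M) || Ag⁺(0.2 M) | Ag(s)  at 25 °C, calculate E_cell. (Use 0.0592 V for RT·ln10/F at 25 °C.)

Both half-cells are Ag⁺/Ag, so E°_cell = 0. The concentrated side is the cathode; the cell reaction moves Ag⁺ from high to low concentration with n = 1.
Q = [Ag⁺]_dilute/[Ag⁺]_conc = 0.0519/0.2 = 0.259.
E = 0 − (0.0592/1) log Q = −(0.0592/1)(-0.586) = 0.0347 V.

0.035 V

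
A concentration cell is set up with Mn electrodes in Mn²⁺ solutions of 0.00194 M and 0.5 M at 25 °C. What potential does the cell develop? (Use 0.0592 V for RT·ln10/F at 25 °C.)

Both half-cells are Mn²⁺/Mn, so E°_cell = 0. The concentrated side is the cathode; the cell reaction moves Mn²⁺ from high to low concentration with n = 2.
Q = [Mn²⁺]_dilute/[Mn²⁺]_conc = 0.00194/0.5 = 0.00388.
E = 0 − (0.0592/2) log Q = −(0.0592/2)(-2.411) = 0.0714 V.

0.071 V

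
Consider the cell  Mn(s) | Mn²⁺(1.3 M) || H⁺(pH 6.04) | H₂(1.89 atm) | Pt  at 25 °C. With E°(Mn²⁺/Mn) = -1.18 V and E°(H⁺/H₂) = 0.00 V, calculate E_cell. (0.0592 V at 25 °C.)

The hydrogen couple is the cathode, so E°_cell = 1.18 V; n = 2.
[H⁺] = 10^(−6.04) = 9.1 × 10^-7 M, and Q = [Mn²⁺]·P(H₂) / [H⁺]^2 = 2.95 × 10^12.
E = E° − (0.0592/2) log Q = 1.18 − (0.0592/2)(12.470) = 0.811 V.

0.81 V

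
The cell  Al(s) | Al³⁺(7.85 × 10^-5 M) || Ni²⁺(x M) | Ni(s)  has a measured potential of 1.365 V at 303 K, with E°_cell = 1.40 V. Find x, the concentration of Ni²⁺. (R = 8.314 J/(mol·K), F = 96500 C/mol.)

From the Nernst equation, ln Q = nF(E° − E)/RT = 6×96500×(1.40 − 1.365)/(8.314×303) = 8.044, so Q = 3120.
With Q = [Al³⁺]^2/[Ni²⁺]^3 and the known concentrations, [Ni²⁺]^3 in the denominator gives [Ni²⁺] = 1.3 × 10^-4 M.

1.3 × 10^-4 M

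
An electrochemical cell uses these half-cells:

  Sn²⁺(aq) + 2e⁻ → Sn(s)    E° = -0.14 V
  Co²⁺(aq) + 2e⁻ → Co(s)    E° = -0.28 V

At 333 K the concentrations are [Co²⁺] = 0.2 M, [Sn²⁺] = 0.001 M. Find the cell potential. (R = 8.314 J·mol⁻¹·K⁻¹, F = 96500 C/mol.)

The Sn²⁺/Sn couple has the higher reduction potential and acts as the cathode, so E°_cell = -0.14 − (-0.28) = 0.14 V.
Balancing electrons gives n = 2; the reaction quotient is Q = [Co²⁺]/[Sn²⁺] = 200.
E = E° − (RT/nF) ln Q = 0.14 − (8.314×333)/(2×96500) × (5.298) = 0.140 − 0.076 = 0.064 V.

0.064 V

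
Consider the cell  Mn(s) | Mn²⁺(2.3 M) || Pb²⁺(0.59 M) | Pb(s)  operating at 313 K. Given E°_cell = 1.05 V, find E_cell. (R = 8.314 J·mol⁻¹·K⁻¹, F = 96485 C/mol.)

Balancing electrons gives n = 2; the reaction quotient is Q = [Mn²⁺]/[Pb²⁺] = 3.90.
E = E° − (RT/nF) ln Q = 1.05 − (8.314×313)/(2×96485) × (1.361) = 1.050 − 0.018 = 1.032 V.

1.03 V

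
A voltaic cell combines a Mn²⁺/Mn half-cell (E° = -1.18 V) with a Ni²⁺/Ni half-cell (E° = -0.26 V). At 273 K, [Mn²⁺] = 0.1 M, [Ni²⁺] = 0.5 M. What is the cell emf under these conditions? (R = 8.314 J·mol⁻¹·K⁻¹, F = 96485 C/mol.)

The Ni²⁺/Ni couple has the higher reduction potential and acts as the cathode, so E°_cell = -0.26 − (-1.18) = 0.92 V.
Balancing electrons gives n = 2; the reaction quotient is Q = [Mn²⁺]/[Ni²⁺] = 0.200.
E = E° − (RT/nF) ln Q = 0.92 − (8.314×273)/(2×96485) × (-1.609) = 0.920 + 0.019 = 0.939 V.

0.939 V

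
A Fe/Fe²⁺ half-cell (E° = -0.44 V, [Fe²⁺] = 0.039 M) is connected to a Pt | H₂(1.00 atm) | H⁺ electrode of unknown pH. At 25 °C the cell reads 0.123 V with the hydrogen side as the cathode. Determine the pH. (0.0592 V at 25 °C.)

pH = 6.06

E°_cell = 0.44 V and n = 2.
log Q = n(E° − E)/0.0592 = 2×(0.44 − 0.123)/0.0592 = 10.709.
With Q = [Fe²⁺]·P(H₂) / [H⁺]^2, solving for [H⁺] gives log[H⁺] = -6.059, so pH = 6.06.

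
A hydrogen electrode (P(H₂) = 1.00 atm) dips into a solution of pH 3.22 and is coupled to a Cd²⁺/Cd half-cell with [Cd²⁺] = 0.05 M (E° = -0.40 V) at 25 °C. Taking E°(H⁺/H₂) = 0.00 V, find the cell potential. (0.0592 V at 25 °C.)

The hydrogen couple is the cathode, so E°_cell = 0.40 V; n = 2.
[H⁺] = 10^(−3.22) = 6 × 10^-4 M, and Q = [Cd²⁺]·P(H₂) / [H⁺]^2 = 1.38 × 10^5.
E = E° − (0.0592/2) log Q = 0.40 − (0.0592/2)(5.139) = 0.248 V.

0.25 V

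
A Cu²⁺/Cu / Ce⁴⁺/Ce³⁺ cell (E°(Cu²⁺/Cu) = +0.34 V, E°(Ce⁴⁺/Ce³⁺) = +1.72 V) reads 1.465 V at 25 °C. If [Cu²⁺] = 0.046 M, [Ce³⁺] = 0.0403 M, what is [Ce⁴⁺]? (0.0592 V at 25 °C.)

From the Nernst equation, log Q = n(E° − E)/0.0592 = 2(1.38 − 1.465)/0.0592 = -2.872, so Q = 0.00134.
With Q = [Cu²⁺]·[Ce³⁺]^2/[Ce⁴⁺]^2 and the known concentrations, [Ce⁴⁺]^2 in the denominator gives [Ce⁴⁺] = 0.24 M.

0.24 M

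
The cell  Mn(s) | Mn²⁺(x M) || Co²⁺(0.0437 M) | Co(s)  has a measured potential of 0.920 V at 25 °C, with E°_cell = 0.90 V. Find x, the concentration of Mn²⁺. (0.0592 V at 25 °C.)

0.0092 M

From the Nernst equation, log Q = n(E° − E)/0.0592 = 2(0.90 − 0.920)/0.0592 = -0.676, so Q = 0.211.
With Q = [Mn²⁺]/[Co²⁺] and the known concentrations, [Mn²⁺] in the numerator gives [Mn²⁺] = 0.0092 M.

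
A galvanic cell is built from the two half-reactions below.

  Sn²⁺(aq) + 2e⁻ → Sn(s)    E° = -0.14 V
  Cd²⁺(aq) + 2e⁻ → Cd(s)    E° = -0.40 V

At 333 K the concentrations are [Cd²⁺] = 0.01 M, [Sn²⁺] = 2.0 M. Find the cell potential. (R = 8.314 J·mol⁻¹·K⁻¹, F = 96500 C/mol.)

The Sn²⁺/Sn couple has the higher reduction potential and acts as the cathode, so E°_cell = -0.14 − (-0.40) = 0.26 V.
Balancing electrons gives n = 2; the reaction quotient is Q = [Cd²⁺]/[Sn²⁺] = 0.00500.
E = E° − (RT/nF) ln Q = 0.26 − (8.314×333)/(2×96500) × (-5.298) = 0.260 + 0.076 = 0.336 V.

0.336 V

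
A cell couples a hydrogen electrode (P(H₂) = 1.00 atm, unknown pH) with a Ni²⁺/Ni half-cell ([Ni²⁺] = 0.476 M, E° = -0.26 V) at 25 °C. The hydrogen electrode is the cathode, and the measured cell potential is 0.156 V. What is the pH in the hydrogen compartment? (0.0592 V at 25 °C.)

pH = 1.92

E°_cell = 0.26 V and n = 2.
log Q = n(E° − E)/0.0592 = 2×(0.26 − 0.156)/0.0592 = 3.514.
With Q = [Ni²⁺]·P(H₂) / [H⁺]^2, solving for [H⁺] gives log[H⁺] = -1.918, so pH = 1.92.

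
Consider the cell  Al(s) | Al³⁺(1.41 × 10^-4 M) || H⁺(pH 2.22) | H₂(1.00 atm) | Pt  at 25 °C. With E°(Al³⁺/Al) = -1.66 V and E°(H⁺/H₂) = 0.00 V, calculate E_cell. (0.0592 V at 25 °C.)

1.60 V

The hydrogen couple is the cathode, so E°_cell = 1.66 V; n = 6.
[H⁺] = 10^(−2.22) = 0.0060 M, and Q = [Al³⁺]^2·P(H₂)^3 / [H⁺]^6 = 4.15 × 10^5.
E = E° − (0.0592/6) log Q = 1.66 − (0.0592/6)(5.618) = 1.605 V.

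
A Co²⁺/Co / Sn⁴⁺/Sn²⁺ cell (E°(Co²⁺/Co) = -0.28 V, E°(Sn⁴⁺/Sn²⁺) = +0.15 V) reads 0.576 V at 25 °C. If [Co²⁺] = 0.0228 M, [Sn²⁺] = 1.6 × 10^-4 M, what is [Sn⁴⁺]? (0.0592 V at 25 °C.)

From the Nernst equation, log Q = n(E° − E)/0.0592 = 2(0.43 − 0.576)/0.0592 = -4.932, so Q = 1.17 × 10^-5.
With Q = [Co²⁺]·[Sn²⁺]/[Sn⁴⁺] and the known concentrations, [Sn⁴⁺] in the denominator gives [Sn⁴⁺] = 0.31 M.

0.31 M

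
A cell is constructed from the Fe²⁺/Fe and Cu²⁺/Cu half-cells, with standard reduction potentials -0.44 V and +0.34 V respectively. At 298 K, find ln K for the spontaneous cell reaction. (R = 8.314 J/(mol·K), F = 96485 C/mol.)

ln K = 60.8

E°_cell = +0.34 − (-0.44) = 0.78 V, with n = 2 electrons transferred.
At equilibrium E = 0, so the Nernst equation gives ln K = nFE°/RT = (2)(96485)(0.78)/((8.314)(298)) = 60.75.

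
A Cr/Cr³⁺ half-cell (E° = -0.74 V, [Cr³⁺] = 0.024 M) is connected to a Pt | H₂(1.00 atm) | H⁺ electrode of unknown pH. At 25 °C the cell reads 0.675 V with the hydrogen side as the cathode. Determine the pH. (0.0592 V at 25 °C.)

pH = 1.64

E°_cell = 0.74 V and n = 6.
log Q = n(E° − E)/0.0592 = 6×(0.74 − 0.675)/0.0592 = 6.588.
With Q = [Cr³⁺]^2·P(H₂)^3 / [H⁺]^6, solving for [H⁺] gives log[H⁺] = -1.638, so pH = 1.64.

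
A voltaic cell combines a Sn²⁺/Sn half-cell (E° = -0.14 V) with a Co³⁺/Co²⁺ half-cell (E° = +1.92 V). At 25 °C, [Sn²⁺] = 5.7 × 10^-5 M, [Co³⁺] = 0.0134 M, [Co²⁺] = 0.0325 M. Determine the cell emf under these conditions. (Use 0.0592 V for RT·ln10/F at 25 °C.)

2.16 V

The Co³⁺/Co²⁺ couple has the higher reduction potential and acts as the cathode, so E°_cell = +1.92 − (-0.14) = 2.06 V.
Balancing electrons gives n = 2; the reaction quotient is Q = [Sn²⁺]·[Co²⁺]^2/[Co³⁺]^2 = 3.35 × 10^-4.
At 25 °C, E = E° − (0.0592/n) log Q = 2.06 − (0.0592/2)(-3.475) = 2.060 + 0.103 = 2.163 V.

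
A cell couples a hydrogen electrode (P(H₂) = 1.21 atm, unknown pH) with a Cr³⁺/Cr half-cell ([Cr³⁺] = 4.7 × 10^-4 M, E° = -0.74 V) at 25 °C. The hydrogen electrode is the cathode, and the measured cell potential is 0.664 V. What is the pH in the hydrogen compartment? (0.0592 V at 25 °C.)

pH = 2.35

E°_cell = 0.74 V and n = 6.
log Q = n(E° − E)/0.0592 = 6×(0.74 − 0.664)/0.0592 = 7.703.
With Q = [Cr³⁺]^2·P(H₂)^3 / [H⁺]^6, solving for [H⁺] gives log[H⁺] = -2.352, so pH = 2.35.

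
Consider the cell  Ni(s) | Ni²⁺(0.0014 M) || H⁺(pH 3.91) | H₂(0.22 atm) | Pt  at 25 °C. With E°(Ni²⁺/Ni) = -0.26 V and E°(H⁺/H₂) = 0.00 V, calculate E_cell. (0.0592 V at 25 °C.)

0.13 V

The hydrogen couple is the cathode, so E°_cell = 0.26 V; n = 2.
[H⁺] = 10^(−3.91) = 1.2 × 10^-4 M, and Q = [Ni²⁺]·P(H₂) / [H⁺]^2 = 2.03 × 10^4.
E = E° − (0.0592/2) log Q = 0.26 − (0.0592/2)(4.309) = 0.132 V.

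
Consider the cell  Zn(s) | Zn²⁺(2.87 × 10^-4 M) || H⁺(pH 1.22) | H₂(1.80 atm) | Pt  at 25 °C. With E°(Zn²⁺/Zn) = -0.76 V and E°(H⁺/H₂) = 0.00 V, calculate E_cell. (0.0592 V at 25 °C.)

The hydrogen couple is the cathode, so E°_cell = 0.76 V; n = 2.
[H⁺] = 10^(−1.22) = 0.060 M, and Q = [Zn²⁺]·P(H₂) / [H⁺]^2 = 0.142.
E = E° − (0.0592/2) log Q = 0.76 − (0.0592/2)(-0.847) = 0.785 V.

0.79 V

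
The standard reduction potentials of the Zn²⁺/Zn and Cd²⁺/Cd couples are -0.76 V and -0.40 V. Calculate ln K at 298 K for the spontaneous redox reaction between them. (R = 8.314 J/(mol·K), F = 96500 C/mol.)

ln K = 28.0

E°_cell = -0.40 − (-0.76) = 0.36 V, with n = 2 electrons transferred.
At equilibrium E = 0, so the Nernst equation gives ln K = nFE°/RT = (2)(96500)(0.36)/((8.314)(298)) = 28.04.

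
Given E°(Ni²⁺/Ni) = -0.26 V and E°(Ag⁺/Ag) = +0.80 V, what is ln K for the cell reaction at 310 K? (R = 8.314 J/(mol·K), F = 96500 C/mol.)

E°_cell = +0.80 − (-0.26) = 1.06 V, with n = 2 electrons transferred.
At equilibrium E = 0, so the Nernst equation gives ln K = nFE°/RT = (2)(96500)(1.06)/((8.314)(310)) = 79.38.

ln K = 79.4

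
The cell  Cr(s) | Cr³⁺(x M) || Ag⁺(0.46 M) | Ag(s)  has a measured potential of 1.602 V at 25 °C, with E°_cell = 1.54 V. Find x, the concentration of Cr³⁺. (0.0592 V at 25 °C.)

7 × 10^-5 M

From the Nernst equation, log Q = n(E° − E)/0.0592 = 3(1.54 − 1.602)/0.0592 = -3.142, so Q = 7.21 × 10^-4.
With Q = [Cr³⁺]/[Ag⁺]^3 and the known concentrations, [Cr³⁺] in the numerator gives [Cr³⁺] = 7 × 10^-5 M.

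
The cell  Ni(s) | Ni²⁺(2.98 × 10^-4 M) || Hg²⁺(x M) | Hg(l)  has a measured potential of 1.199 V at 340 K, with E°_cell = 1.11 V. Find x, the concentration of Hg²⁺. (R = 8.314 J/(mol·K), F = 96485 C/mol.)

0.13 M

From the Nernst equation, ln Q = nF(E° − E)/RT = 2×96485×(1.11 − 1.199)/(8.314×340) = -6.076, so Q = 0.00230.
With Q = [Ni²⁺]/[Hg²⁺] and the known concentrations, [Hg²⁺] in the denominator gives [Hg²⁺] = 0.13 M.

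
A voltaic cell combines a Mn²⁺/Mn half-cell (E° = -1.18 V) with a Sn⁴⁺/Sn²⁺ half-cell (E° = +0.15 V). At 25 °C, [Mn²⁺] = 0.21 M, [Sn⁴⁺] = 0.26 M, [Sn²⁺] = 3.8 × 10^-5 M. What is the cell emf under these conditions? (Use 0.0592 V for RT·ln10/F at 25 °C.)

The Sn⁴⁺/Sn²⁺ couple has the higher reduction potential and acts as the cathode, so E°_cell = +0.15 − (-1.18) = 1.33 V.
Balancing electrons gives n = 2; the reaction quotient is Q = [Mn²⁺]·[Sn²⁺]/[Sn⁴⁺] = 3.07 × 10^-5.
At 25 °C, E = E° − (0.0592/n) log Q = 1.33 − (0.0592/2)(-4.513) = 1.330 + 0.134 = 1.464 V.

1.46 V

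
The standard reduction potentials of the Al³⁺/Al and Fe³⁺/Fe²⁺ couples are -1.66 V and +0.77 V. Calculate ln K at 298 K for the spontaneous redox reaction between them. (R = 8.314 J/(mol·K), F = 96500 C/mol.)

E°_cell = +0.77 − (-1.66) = 2.43 V, with n = 3 electrons transferred.
At equilibrium E = 0, so the Nernst equation gives ln K = nFE°/RT = (3)(96500)(2.43)/((8.314)(298)) = 283.94.

ln K = 283.9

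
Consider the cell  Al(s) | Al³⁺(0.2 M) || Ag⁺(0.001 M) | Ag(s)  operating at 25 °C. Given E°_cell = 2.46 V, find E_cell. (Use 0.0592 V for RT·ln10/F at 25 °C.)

2.30 V

Balancing electrons gives n = 3; the reaction quotient is Q = [Al³⁺]/[Ag⁺]^3 = 2 × 10^8.
At 25 °C, E = E° − (0.0592/n) log Q = 2.46 − (0.0592/3)(8.301) = 2.460 − 0.164 = 2.296 V.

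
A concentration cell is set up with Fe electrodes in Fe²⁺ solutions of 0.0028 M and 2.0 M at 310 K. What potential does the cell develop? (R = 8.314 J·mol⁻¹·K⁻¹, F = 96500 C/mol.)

0.088 V

Both half-cells are Fe²⁺/Fe, so E°_cell = 0. The concentrated side is the cathode; the cell reaction moves Fe²⁺ from high to low concentration with n = 2.
Q = [Fe²⁺]_dilute/[Fe²⁺]_conc = 0.0028/2.0 = 0.00140.
E = 0 − (RT/nF) ln Q = −((8.314×310)/(2×96500))(-6.571) = 0.0877 V.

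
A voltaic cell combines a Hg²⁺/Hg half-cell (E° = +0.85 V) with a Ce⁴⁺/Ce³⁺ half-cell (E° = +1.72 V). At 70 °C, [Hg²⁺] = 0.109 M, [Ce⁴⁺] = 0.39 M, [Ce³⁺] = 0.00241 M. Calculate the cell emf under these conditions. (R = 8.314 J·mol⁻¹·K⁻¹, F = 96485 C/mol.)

The Ce⁴⁺/Ce³⁺ couple has the higher reduction potential and acts as the cathode, so E°_cell = +1.72 − (+0.85) = 0.87 V.
Balancing electrons gives n = 2; the reaction quotient is Q = [Hg²⁺]·[Ce³⁺]^2/[Ce⁴⁺]^2 = 4.16 × 10^-6.
E = E° − (RT/nF) ln Q = 0.87 − (8.314×343)/(2×96485) × (-12.389) = 0.870 + 0.183 = 1.053 V.

1.05 V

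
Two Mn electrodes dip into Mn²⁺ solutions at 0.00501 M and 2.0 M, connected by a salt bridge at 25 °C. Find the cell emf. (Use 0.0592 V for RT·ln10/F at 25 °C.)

0.077 V

Both half-cells are Mn²⁺/Mn, so E°_cell = 0. The concentrated side is the cathode; the cell reaction moves Mn²⁺ from high to low concentration with n = 2.
Q = [Mn²⁺]_dilute/[Mn²⁺]_conc = 0.00501/2.0 = 0.00250.
E = 0 − (0.0592/2) log Q = −(0.0592/2)(-2.601) = 0.0770 V.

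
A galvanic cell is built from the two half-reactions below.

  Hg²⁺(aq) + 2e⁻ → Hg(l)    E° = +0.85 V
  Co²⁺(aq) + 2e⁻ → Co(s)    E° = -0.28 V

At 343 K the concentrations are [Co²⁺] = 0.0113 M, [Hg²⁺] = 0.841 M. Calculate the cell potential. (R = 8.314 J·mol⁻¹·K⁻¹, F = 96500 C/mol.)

The Hg²⁺/Hg couple has the higher reduction potential and acts as the cathode, so E°_cell = +0.85 − (-0.28) = 1.13 V.
Balancing electrons gives n = 2; the reaction quotient is Q = [Co²⁺]/[Hg²⁺] = 0.0134.
E = E° − (RT/nF) ln Q = 1.13 − (8.314×343)/(2×96500) × (-4.310) = 1.130 + 0.064 = 1.194 V.

1.19 V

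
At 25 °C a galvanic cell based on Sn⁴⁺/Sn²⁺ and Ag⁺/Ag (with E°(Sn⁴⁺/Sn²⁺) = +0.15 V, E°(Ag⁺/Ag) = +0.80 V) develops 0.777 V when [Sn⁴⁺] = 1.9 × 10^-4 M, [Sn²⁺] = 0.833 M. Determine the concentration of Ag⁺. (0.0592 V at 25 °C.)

2.1 M

From the Nernst equation, log Q = n(E° − E)/0.0592 = 2(0.65 − 0.777)/0.0592 = -4.291, so Q = 5.12 × 10^-5.
With Q = [Sn⁴⁺]/([Sn²⁺]·[Ag⁺]^2) and the known concentrations, [Ag⁺]^2 in the denominator gives [Ag⁺] = 2.1 M.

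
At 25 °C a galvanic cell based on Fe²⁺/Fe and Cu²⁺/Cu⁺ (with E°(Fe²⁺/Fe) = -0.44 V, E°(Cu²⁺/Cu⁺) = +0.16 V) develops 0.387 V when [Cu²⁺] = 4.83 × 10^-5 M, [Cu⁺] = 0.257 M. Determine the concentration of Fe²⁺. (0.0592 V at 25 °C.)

0.55 M

From the Nernst equation, log Q = n(E° − E)/0.0592 = 2(0.60 − 0.387)/0.0592 = 7.196, so Q = 1.57 × 10^7.
With Q = [Fe²⁺]·[Cu⁺]^2/[Cu²⁺]^2 and the known concentrations, [Fe²⁺] in the numerator gives [Fe²⁺] = 0.55 M.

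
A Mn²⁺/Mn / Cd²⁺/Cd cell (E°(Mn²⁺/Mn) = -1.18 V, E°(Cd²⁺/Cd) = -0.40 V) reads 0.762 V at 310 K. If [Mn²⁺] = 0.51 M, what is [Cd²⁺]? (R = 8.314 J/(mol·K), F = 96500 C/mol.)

0.13 M

From the Nernst equation, ln Q = nF(E° − E)/RT = 2×96500×(0.78 − 0.762)/(8.314×310) = 1.348, so Q = 3.85.
With Q = [Mn²⁺]/[Cd²⁺] and the known concentrations, [Cd²⁺] in the denominator gives [Cd²⁺] = 0.13 M.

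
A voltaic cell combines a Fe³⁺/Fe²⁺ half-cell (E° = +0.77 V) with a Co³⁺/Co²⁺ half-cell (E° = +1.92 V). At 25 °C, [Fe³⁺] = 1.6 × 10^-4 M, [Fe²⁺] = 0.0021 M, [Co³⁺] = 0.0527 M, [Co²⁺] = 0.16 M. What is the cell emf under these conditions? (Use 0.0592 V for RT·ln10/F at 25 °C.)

1.19 V

The Co³⁺/Co²⁺ couple has the higher reduction potential and acts as the cathode, so E°_cell = +1.92 − (+0.77) = 1.15 V.
Balancing electrons gives n = 1; the reaction quotient is Q = [Fe³⁺]·[Co²⁺]/([Fe²⁺]·[Co³⁺]) = 0.231.
At 25 °C, E = E° − (0.0592/n) log Q = 1.15 − (0.0592/1)(-0.636) = 1.150 + 0.038 = 1.188 V.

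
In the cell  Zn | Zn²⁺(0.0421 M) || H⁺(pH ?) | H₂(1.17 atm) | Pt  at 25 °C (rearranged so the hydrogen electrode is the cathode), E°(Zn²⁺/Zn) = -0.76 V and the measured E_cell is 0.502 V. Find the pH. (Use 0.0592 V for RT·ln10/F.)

pH = 5.01

E°_cell = 0.76 V and n = 2.
log Q = n(E° − E)/0.0592 = 2×(0.76 − 0.502)/0.0592 = 8.716.
With Q = [Zn²⁺]·P(H₂) / [H⁺]^2, solving for [H⁺] gives log[H⁺] = -5.012, so pH = 5.01.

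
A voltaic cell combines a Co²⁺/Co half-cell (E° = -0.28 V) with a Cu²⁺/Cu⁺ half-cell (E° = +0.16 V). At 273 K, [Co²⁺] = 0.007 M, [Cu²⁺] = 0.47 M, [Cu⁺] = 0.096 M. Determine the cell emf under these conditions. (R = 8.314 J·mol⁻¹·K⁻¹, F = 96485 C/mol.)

The Cu²⁺/Cu⁺ couple has the higher reduction potential and acts as the cathode, so E°_cell = +0.16 − (-0.28) = 0.44 V.
Balancing electrons gives n = 2; the reaction quotient is Q = [Co²⁺]·[Cu⁺]^2/[Cu²⁺]^2 = 2.92 × 10^-4.
E = E° − (RT/nF) ln Q = 0.44 − (8.314×273)/(2×96485) × (-8.139) = 0.440 + 0.096 = 0.536 V.

0.536 V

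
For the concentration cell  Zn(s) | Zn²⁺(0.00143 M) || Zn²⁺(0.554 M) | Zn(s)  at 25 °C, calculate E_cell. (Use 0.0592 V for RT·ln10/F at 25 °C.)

0.077 V

Both half-cells are Zn²⁺/Zn, so E°_cell = 0. The concentrated side is the cathode; the cell reaction moves Zn²⁺ from high to low concentration with n = 2.
Q = [Zn²⁺]_dilute/[Zn²⁺]_conc = 0.00143/0.554 = 0.00258.
E = 0 − (0.0592/2) log Q = −(0.0592/2)(-2.588) = 0.0766 V.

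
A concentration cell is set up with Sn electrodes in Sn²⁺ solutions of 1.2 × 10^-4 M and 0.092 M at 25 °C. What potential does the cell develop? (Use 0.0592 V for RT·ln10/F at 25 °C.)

0.085 V

Both half-cells are Sn²⁺/Sn, so E°_cell = 0. The concentrated side is the cathode; the cell reaction moves Sn²⁺ from high to low concentration with n = 2.
Q = [Sn²⁺]_dilute/[Sn²⁺]_conc = 1.2 × 10^-4/0.092 = 0.00130.
E = 0 − (0.0592/2) log Q = −(0.0592/2)(-2.885) = 0.0854 V.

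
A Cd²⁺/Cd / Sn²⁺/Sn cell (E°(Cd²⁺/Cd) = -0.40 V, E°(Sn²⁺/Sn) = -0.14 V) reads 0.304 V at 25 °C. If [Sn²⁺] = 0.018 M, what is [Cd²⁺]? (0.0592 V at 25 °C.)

From the Nernst equation, log Q = n(E° − E)/0.0592 = 2(0.26 − 0.304)/0.0592 = -1.486, so Q = 0.0326.
With Q = [Cd²⁺]/[Sn²⁺] and the known concentrations, [Cd²⁺] in the numerator gives [Cd²⁺] = 5.9 × 10^-4 M.

5.9 × 10^-4 M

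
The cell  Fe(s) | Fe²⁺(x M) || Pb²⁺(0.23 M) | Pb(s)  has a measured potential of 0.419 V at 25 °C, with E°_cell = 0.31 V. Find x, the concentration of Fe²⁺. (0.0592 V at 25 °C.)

4.8 × 10^-5 M

From the Nernst equation, log Q = n(E° − E)/0.0592 = 2(0.31 − 0.419)/0.0592 = -3.682, so Q = 2.08 × 10^-4.
With Q = [Fe²⁺]/[Pb²⁺] and the known concentrations, [Fe²⁺] in the numerator gives [Fe²⁺] = 4.8 × 10^-5 M.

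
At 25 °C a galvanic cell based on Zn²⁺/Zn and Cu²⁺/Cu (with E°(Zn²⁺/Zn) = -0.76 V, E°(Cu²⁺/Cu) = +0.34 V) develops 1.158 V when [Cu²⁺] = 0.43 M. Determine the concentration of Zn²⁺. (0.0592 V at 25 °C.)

0.0047 M

From the Nernst equation, log Q = n(E° − E)/0.0592 = 2(1.10 − 1.158)/0.0592 = -1.959, so Q = 0.0110.
With Q = [Zn²⁺]/[Cu²⁺] and the known concentrations, [Zn²⁺] in the numerator gives [Zn²⁺] = 0.0047 M.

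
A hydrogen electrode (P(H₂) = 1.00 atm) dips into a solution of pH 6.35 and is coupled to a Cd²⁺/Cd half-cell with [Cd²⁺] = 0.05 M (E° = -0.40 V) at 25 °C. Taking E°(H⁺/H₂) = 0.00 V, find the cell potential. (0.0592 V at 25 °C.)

0.063 V

The hydrogen couple is the cathode, so E°_cell = 0.40 V; n = 2.
[H⁺] = 10^(−6.35) = 4.5 × 10^-7 M, and Q = [Cd²⁺]·P(H₂) / [H⁺]^2 = 2.51 × 10^11.
E = E° − (0.0592/2) log Q = 0.40 − (0.0592/2)(11.399) = 0.063 V.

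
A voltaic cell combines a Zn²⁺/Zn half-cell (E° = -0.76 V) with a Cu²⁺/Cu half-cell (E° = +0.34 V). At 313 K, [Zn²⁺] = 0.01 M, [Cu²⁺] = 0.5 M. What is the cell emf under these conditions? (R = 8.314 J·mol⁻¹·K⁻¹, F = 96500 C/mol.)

The Cu²⁺/Cu couple has the higher reduction potential and acts as the cathode, so E°_cell = +0.34 − (-0.76) = 1.10 V.
Balancing electrons gives n = 2; the reaction quotient is Q = [Zn²⁺]/[Cu²⁺] = 0.0200.
E = E° − (RT/nF) ln Q = 1.10 − (8.314×313)/(2×96500) × (-3.912) = 1.100 + 0.053 = 1.153 V.

1.15 V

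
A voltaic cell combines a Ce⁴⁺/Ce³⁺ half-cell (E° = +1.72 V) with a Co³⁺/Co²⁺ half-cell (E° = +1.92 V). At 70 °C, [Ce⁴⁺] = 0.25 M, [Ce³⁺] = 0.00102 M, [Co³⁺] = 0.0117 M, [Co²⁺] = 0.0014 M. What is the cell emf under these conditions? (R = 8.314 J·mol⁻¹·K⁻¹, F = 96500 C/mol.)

0.100 V

The Co³⁺/Co²⁺ couple has the higher reduction potential and acts as the cathode, so E°_cell = +1.92 − (+1.72) = 0.20 V.
Balancing electrons gives n = 1; the reaction quotient is Q = [Ce⁴⁺]·[Co²⁺]/([Ce³⁺]·[Co³⁺]) = 29.3.
E = E° − (RT/nF) ln Q = 0.20 − (8.314×343)/(1×96500) × (3.379) = 0.200 − 0.100 = 0.100 V.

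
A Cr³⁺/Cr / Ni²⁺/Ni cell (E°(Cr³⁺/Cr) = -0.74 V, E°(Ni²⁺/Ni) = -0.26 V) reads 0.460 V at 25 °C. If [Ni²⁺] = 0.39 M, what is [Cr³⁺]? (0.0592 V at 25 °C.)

From the Nernst equation, log Q = n(E° − E)/0.0592 = 6(0.48 − 0.460)/0.0592 = 2.027, so Q = 106.
With Q = [Cr³⁺]^2/[Ni²⁺]^3 and the known concentrations, [Cr³⁺]^2 in the numerator gives [Cr³⁺] = 2.5 M.

2.5 M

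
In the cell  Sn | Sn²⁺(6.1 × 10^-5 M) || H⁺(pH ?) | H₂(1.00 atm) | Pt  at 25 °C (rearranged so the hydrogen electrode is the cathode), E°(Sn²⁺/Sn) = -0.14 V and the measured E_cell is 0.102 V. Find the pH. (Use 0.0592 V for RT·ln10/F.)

pH = 2.75

E°_cell = 0.14 V and n = 2.
log Q = n(E° − E)/0.0592 = 2×(0.14 − 0.102)/0.0592 = 1.284.
With Q = [Sn²⁺]·P(H₂) / [H⁺]^2, solving for [H⁺] gives log[H⁺] = -2.749, so pH = 2.75.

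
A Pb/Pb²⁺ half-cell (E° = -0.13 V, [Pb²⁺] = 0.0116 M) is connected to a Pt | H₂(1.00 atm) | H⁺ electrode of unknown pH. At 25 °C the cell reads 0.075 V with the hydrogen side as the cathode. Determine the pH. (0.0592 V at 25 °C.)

pH = 1.90

E°_cell = 0.13 V and n = 2.
log Q = n(E° − E)/0.0592 = 2×(0.13 − 0.075)/0.0592 = 1.858.
With Q = [Pb²⁺]·P(H₂) / [H⁺]^2, solving for [H⁺] gives log[H⁺] = -1.897, so pH = 1.90.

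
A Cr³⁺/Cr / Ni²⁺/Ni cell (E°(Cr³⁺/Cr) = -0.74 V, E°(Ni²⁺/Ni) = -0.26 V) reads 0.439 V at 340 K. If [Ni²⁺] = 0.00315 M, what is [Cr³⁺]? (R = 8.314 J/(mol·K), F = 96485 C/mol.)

0.012 M

From the Nernst equation, ln Q = nF(E° − E)/RT = 6×96485×(0.48 − 0.439)/(8.314×340) = 8.397, so Q = 4430.
With Q = [Cr³⁺]^2/[Ni²⁺]^3 and the known concentrations, [Cr³⁺]^2 in the numerator gives [Cr³⁺] = 0.012 M.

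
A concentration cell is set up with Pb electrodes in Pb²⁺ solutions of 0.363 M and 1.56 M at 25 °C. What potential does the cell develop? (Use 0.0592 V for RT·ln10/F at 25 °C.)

0.019 V

Both half-cells are Pb²⁺/Pb, so E°_cell = 0. The concentrated side is the cathode; the cell reaction moves Pb²⁺ from high to low concentration with n = 2.
Q = [Pb²⁺]_dilute/[Pb²⁺]_conc = 0.363/1.56 = 0.233.
E = 0 − (0.0592/2) log Q = −(0.0592/2)(-0.633) = 0.0187 V.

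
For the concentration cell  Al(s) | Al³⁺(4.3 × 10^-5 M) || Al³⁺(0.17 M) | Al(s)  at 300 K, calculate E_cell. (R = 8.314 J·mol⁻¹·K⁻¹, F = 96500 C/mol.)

0.071 V

Both half-cells are Al³⁺/Al, so E°_cell = 0. The concentrated side is the cathode; the cell reaction moves Al³⁺ from high to low concentration with n = 3.
Q = [Al³⁺]_dilute/[Al³⁺]_conc = 4.3 × 10^-5/0.17 = 2.53 × 10^-4.
E = 0 − (RT/nF) ln Q = −((8.314×300)/(3×96500))(-8.282) = 0.0714 V.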